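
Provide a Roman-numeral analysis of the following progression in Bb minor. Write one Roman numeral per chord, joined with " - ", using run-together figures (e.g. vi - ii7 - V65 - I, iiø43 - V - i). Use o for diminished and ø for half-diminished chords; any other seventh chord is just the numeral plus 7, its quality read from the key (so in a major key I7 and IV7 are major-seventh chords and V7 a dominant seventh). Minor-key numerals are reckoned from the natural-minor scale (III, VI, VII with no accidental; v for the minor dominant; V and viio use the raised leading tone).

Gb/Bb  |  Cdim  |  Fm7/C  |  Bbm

VI6 - iio - v43 - i

Gb/Bb: major triad on Gb = scale degree 6 → VI6.
Cdim: diminished triad on C = scale degree 2 → iio.
Fm7/C: root F is the dominant; minor seventh chord there is v43.
Bbm: root Bb is the tonic; minor triad there is i.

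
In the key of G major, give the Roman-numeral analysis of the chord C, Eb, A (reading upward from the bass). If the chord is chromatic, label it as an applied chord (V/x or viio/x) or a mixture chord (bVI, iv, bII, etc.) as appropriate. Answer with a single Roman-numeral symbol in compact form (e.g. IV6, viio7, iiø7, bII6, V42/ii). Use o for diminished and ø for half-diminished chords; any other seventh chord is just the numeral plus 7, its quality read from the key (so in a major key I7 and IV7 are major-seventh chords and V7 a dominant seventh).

iio6

Stacked in thirds the chord is A-C-Eb: a diminished triad on A.
A is the second degree of G major. This is the diminished supertonic triad, borrowed from the parallel minor.
With C in the bass the chord is in first inversion, so the figured bass is 6.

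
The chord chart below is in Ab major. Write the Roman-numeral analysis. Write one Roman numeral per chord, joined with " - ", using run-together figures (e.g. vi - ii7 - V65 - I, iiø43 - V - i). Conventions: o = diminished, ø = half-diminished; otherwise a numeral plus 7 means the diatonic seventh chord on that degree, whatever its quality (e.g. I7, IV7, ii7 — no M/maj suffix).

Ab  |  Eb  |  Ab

I - V - I

Ab has root Ab, degree 1 in Ab major, so I.
Eb: root Eb is the dominant; major triad there is V.
Ab has root Ab, degree 1 in Ab major, so I.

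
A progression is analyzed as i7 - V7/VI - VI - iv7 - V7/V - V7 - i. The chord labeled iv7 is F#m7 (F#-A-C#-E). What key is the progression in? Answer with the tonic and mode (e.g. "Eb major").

The chord F#m7 is a minor seventh chord rooted on F#; its label is iv7.
If F# is scale degree 4 and the mode makes that degree carry a minor seventh chord, the tonic is C# and the mode is minor.

C# minor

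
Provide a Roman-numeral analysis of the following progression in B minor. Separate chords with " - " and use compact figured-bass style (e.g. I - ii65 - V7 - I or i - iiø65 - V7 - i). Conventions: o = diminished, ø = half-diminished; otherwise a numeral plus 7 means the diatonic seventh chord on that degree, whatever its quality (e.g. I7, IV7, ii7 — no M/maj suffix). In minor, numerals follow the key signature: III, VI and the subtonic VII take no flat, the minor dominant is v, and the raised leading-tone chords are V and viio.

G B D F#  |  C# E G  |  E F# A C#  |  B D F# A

VI7 - iio - v42 - i7

G-B-D-F#: root G is the submediant; major seventh chord there is VI7.
C#-E-G: root C# is the supertonic; diminished triad there is iio.
E-F#-A-C#: minor seventh chord on F# = scale degree 5 → v42.
B-D-F#-A has root B, degree 1 in B minor, so i7.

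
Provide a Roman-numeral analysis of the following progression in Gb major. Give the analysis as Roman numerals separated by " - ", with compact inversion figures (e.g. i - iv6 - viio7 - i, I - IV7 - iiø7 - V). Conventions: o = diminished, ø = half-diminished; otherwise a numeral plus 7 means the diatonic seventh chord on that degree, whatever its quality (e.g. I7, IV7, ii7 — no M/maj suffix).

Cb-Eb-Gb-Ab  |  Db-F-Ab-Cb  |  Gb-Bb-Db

Cb-Eb-Gb-Ab: root Ab is the supertonic; minor seventh chord there is ii65.
Db-F-Ab-Cb: dominant seventh chord on Db = scale degree 5 → V7.
Gb-Bb-Db: major triad on Gb = scale degree 1 → I.

ii65 - V7 - I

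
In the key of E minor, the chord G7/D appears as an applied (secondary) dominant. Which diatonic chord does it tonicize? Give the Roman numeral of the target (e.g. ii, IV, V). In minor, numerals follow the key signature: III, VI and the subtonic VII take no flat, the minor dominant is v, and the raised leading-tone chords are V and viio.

The chord is a dominant seventh chord on G.
A dominant resolves down a perfect fifth: G → C. In E minor, C is scale degree 6, i.e. VI.

VI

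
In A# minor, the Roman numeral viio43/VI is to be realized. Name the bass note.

B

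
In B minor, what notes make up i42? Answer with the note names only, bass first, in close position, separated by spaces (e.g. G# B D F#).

A B D F#

In B minor, the tonic is B, and the diatonic chord built there is a minor seventh chord.
That chord is spelled B-D-F#-A.
The figured bass 42 indicates third inversion, placing the seventh (A) in the bass: A-B-D-F#.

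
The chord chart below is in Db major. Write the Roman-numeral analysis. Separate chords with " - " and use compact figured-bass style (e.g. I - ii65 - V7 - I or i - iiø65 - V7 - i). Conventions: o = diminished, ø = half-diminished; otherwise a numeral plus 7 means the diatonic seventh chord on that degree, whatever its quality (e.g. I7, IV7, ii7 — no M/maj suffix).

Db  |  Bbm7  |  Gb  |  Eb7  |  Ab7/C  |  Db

I - vi7 - IV - V7/V - V65 - I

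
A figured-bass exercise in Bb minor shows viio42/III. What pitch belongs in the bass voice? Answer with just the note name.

Bbb

The applied chord viio42/III is rooted on C: C-Eb-Gb-Bbb.
The figure 42 means third inversion — the seventh is in the bass.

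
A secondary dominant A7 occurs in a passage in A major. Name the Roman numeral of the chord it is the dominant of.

IV

The chord is a dominant seventh chord on A.
A dominant resolves down a perfect fifth: A → D. In A major, D is scale degree 4, i.e. IV.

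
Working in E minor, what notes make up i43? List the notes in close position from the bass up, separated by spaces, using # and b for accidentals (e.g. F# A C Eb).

The numeral's case and figure indicate a minor seventh chord. In E minor its root, the tonic, is E.
Stacking thirds from E gives E-G-B-D.
With the 43 figure the chord is in second inversion; from the bass B upward in close position it reads B-D-E-G.

B D E G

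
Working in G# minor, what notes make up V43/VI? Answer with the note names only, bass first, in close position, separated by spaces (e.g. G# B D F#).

F# A B D#

V43/VI is a secondary dominant — the dominant seventh of VI. VI in G# minor is E, so the applied chord's root is B, a perfect fifth above.
Building a dominant seventh chord on B gives B-D#-F#-A.
The figured bass 43 indicates second inversion, placing the fifth (F#) in the bass: F#-A-B-D#.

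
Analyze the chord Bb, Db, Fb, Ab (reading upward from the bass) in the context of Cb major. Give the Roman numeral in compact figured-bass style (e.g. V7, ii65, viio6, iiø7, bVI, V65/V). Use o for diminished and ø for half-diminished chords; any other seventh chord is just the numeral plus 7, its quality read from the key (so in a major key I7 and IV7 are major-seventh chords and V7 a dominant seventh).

viiø7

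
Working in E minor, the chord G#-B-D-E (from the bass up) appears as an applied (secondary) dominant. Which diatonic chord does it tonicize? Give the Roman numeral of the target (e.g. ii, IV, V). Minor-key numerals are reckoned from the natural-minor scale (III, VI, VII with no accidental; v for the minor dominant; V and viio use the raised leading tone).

The chord is a dominant seventh chord on E.
A dominant resolves down a perfect fifth: E → A. In E minor, A is scale degree 4, i.e. iv.

iv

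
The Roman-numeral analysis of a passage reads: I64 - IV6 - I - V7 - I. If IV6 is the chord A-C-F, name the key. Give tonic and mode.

The chord F/A is a major triad rooted on F; its label is IV6.
If F is scale degree 4 and the mode makes that degree carry a major triad, the tonic is C and the mode is major.

C major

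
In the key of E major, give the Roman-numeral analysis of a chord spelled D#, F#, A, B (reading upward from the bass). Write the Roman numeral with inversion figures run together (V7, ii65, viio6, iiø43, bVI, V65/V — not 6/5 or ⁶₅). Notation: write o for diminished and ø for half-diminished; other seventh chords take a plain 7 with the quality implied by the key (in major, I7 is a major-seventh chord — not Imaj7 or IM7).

Stacked in thirds the chord is B-D#-F#-A: a dominant seventh chord on B.
In E major, B is the dominant; the diatonic dominant seventh chord there is V7.
With D# in the bass the chord is in first inversion, so the figured bass is 65.

V65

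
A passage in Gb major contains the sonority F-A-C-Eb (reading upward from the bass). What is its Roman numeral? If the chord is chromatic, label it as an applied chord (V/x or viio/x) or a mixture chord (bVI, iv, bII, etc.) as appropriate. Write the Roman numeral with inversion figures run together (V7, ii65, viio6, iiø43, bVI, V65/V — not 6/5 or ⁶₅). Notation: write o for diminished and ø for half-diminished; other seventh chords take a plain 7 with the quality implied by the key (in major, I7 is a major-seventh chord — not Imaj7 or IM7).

The pitches F-A-C-Eb form a dominant seventh chord rooted on F.
F is not a diatonic chord root with this quality in Gb major, but it lies a perfect fifth above Bb (iii), so the chord functions as an applied dominant of iii.

V7/iii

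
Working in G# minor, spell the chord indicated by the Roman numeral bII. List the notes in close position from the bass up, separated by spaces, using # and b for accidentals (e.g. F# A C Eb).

Scale degree 2 in G# minor is A#; lowering it a half step gives A. bII is the Neapolitan chord — a major triad on the lowered second degree.
So the chord is A-C#-E.

A C# E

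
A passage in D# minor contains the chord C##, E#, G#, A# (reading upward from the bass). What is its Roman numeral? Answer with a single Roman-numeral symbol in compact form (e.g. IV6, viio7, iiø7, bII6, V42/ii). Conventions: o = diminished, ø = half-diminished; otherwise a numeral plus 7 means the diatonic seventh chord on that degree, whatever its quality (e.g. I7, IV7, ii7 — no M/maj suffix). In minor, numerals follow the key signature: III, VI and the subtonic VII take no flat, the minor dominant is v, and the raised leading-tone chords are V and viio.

V65

Stacked in thirds the chord is A#-C##-E#-G#: a dominant seventh chord on A#.
In D# minor, A# is the dominant; the diatonic dominant seventh chord there is V7.
With C## in the bass the chord is in first inversion, so the figured bass is 65.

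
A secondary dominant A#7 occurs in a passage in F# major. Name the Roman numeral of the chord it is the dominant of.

The chord is a dominant seventh chord on A#.
A dominant resolves down a perfect fifth: A# → D#. In F# major, D# is scale degree 6, i.e. vi.

vi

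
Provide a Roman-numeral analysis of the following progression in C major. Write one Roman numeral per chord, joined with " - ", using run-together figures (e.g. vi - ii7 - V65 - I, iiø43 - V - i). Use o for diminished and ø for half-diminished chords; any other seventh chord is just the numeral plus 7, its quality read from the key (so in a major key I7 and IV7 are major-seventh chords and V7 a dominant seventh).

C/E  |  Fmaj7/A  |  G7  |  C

I6 - IV65 - V7 - I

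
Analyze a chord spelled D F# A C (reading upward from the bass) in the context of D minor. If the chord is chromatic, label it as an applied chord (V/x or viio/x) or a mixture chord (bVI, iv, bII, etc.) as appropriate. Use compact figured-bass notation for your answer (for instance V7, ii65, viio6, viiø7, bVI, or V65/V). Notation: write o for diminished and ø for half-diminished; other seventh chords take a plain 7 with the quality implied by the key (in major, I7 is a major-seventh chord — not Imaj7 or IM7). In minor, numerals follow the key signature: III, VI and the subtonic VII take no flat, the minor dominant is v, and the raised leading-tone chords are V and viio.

Stacked in thirds the chord is D-F#-A-C: a dominant seventh chord on D.
D is not a diatonic chord root with this quality in D minor, but it lies a perfect fifth above G (iv), so the chord functions as an applied dominant of iv.

V7/iv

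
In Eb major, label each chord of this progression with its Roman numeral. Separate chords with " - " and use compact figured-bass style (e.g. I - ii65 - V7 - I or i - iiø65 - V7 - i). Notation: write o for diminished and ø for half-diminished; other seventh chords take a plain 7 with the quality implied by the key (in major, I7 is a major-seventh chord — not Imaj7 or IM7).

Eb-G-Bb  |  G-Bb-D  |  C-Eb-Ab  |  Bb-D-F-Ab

Eb-G-Bb: major triad on Eb = scale degree 1 → I.
G-Bb-D has root G, degree 3 in Eb major, so iii.
C-Eb-Ab has root Ab, degree 4 in Eb major, so IV6.
Bb-D-F-Ab: root Bb is the dominant; dominant seventh chord there is V7.

I - iii - IV6 - V7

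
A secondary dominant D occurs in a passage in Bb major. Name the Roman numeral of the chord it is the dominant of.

vi

The chord is a major triad on D.
A dominant resolves down a perfect fifth: D → G. In Bb major, G is scale degree 6, i.e. vi.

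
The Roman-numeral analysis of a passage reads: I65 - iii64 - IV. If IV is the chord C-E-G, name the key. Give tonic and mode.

G major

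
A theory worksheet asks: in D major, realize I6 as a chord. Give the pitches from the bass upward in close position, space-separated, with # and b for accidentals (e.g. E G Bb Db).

The numeral's case and figure indicate a major triad. In D major its root, the first degree, is D.
That chord is spelled D-F#-A.
The figured bass 6 indicates first inversion, placing the third (F#) in the bass: F#-A-D.

F# A D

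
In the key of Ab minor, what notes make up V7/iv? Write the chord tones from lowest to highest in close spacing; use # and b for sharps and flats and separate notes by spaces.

Ab C Eb Gb

The slash means an applied dominant: we want the dominant of iv. In Ab minor, iv is Db minor, and its dominant is built on Ab.
Building a dominant seventh chord on Ab gives Ab-C-Eb-Gb.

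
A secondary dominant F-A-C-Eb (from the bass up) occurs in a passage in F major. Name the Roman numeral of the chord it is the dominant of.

IV

The chord is a dominant seventh chord on F.
A dominant resolves down a perfect fifth: F → Bb. In F major, Bb is scale degree 4, i.e. IV.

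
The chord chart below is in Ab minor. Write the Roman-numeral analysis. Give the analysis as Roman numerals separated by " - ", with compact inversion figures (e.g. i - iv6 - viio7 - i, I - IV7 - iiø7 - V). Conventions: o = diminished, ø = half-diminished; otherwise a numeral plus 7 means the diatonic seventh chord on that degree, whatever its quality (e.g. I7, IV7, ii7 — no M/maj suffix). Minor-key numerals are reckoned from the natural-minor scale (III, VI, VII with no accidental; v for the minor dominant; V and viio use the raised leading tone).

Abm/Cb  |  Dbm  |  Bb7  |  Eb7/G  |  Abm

i6 - iv - V7/V - V65 - i

Abm/Cb: minor triad on Ab = scale degree 1 → i6.
Dbm has root Db, degree 4 in Ab minor, so iv.
Bb7: chromatic; Bb is V of V, so V7/V.
Eb7/G: dominant seventh chord on Eb = scale degree 5 → V65.
Abm has root Ab, degree 1 in Ab minor, so i.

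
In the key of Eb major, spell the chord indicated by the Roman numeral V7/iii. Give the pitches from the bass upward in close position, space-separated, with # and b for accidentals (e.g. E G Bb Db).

The slash means an applied dominant: we want the dominant of iii. In Eb major, iii is G minor, and its dominant is built on D.
Building a dominant seventh chord on D gives D-F#-A-C.

D F# A C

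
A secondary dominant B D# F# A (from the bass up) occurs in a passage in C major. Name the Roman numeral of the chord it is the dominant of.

The chord is a dominant seventh chord on B.
A dominant resolves down a perfect fifth: B → E. In C major, E is scale degree 3, i.e. iii.

iii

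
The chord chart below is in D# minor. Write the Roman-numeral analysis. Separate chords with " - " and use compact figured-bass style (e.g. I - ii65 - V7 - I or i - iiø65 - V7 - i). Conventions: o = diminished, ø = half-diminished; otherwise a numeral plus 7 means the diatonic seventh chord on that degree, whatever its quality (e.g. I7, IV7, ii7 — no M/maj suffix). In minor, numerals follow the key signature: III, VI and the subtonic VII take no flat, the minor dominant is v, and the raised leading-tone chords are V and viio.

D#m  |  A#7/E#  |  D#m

i - V43 - i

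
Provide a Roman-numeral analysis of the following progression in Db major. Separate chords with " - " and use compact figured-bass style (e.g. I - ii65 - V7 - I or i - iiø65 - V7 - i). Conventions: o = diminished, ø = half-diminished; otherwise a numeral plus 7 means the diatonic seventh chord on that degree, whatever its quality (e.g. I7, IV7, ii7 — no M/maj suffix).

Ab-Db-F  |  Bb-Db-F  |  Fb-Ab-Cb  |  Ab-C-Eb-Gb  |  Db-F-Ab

I64 - vi - bIII - V7 - I

Ab-Db-F: root Db is the tonic; major triad there is I64.
Bb-Db-F has root Bb, degree 6 in Db major, so vi.
Fb-Ab-Cb is non-diatonic — bIII, a mixture chord from Db minor.
Ab-C-Eb-Gb: dominant seventh chord on Ab = scale degree 5 → V7.
Db-F-Ab: root Db is the tonic; major triad there is I.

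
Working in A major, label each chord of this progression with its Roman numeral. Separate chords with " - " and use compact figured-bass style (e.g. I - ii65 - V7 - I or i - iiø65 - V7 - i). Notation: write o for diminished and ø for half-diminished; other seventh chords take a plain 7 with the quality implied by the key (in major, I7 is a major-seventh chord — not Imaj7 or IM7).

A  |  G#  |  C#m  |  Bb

A: major triad on A = scale degree 1 → I.
G#: a major triad on G#, the applied dominant of iii → V/iii.
C#m: root C# is the mediant; minor triad there is iii.
Bb is non-diatonic — a major triad on the lowered supertonic (Bb): the Neapolitan chord, bII.

I - V/iii - iii - bII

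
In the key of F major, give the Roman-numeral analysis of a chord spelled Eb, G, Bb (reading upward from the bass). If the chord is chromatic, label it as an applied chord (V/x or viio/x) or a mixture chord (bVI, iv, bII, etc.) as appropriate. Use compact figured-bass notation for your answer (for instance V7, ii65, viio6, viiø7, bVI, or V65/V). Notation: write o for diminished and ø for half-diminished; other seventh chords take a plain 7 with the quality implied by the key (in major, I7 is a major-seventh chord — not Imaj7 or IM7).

The pitches Eb-G-Bb form a major triad rooted on Eb.
Eb is the lowered seventh degree of F major (diatonic 7 would be E). This is a major triad on the lowered seventh degree (the subtonic), borrowed from the parallel minor.

bVII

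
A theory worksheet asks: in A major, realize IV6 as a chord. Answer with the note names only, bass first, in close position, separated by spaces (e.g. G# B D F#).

In A major, scale degree 4 is D, and the diatonic chord built there is a major triad.
That chord is spelled D-F#-A.
The figured bass 6 indicates first inversion, placing the third (F#) in the bass: F#-A-D.

F# A D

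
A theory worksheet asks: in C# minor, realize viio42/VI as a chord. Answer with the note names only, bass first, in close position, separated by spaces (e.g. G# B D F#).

F G# B D

viio42/VI is a secondary leading-tone chord. The target VI is A in C# minor; the applied chord is rooted a semitone below, on G#.
Building a fully diminished seventh chord on G# gives G#-B-D-F.
With the 42 figure the chord is in third inversion; from the bass F upward in close position it reads F-G#-B-D.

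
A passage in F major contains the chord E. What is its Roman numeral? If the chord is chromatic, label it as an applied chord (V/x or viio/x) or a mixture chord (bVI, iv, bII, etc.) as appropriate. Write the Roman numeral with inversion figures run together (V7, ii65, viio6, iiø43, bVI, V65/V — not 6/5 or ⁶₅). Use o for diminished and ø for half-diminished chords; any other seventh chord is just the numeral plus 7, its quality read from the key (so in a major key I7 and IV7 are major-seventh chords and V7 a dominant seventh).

Stacked in thirds the chord is E-G#-B: a major triad on E.
E is not a diatonic chord root with this quality in F major, but it lies a perfect fifth above A (iii), so the chord functions as an applied dominant of iii.

V/iii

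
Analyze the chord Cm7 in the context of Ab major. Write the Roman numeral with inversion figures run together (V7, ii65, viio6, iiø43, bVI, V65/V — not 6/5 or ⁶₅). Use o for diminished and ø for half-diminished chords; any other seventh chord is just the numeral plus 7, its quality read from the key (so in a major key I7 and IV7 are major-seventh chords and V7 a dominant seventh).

The pitches C-Eb-G-Bb form a minor seventh chord rooted on C.
C is scale degree 3 in Ab major, and a minor seventh chord on that degree is written iii7.

iii7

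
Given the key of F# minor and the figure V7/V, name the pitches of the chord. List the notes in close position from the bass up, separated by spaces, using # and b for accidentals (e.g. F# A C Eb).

G# B# D# F#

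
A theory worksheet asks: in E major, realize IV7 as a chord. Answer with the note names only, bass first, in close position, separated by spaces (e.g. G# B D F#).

A C# E G#

In E major, the fourth degree is A, and the diatonic chord built there is a major seventh chord.
That chord is spelled A-C#-E-G#.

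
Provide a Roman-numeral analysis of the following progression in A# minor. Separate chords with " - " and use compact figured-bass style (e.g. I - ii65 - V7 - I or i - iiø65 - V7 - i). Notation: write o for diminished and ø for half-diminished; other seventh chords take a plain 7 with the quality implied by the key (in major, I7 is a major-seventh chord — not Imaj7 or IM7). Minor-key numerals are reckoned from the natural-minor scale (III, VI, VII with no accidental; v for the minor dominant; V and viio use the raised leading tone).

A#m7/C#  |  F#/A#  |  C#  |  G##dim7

i65 - VI6 - III - viio7

A#m7/C#: root A# is the tonic; minor seventh chord there is i65.
F#/A# has root F#, degree 6 in A# minor, so VI6.
C# has root C#, degree 3 in A# minor, so III.
G##dim7 has root G##, degree 7 in A# minor, so viio7.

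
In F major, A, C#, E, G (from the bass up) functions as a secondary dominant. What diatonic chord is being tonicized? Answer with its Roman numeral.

vi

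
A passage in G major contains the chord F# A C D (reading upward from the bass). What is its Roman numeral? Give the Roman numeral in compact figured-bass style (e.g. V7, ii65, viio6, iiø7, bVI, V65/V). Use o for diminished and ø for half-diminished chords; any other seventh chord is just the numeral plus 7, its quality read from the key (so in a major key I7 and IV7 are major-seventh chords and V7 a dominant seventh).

V65

Stacked in thirds the chord is D-F#-A-C: a dominant seventh chord on D.
D is scale degree 5 in G major, and a dominant seventh chord on that degree is written V7.
With F# in the bass the chord is in first inversion, so the figured bass is 65.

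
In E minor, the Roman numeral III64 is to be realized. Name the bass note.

D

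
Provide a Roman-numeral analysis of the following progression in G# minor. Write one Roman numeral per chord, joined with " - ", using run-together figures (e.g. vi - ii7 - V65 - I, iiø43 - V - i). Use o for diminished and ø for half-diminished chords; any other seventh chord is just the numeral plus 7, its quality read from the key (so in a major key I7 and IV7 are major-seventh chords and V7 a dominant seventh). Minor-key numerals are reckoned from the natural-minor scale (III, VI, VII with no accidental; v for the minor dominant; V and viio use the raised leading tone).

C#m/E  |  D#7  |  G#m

C#m/E: root C# is the subdominant; minor triad there is iv6.
D#7: root D# is the dominant; dominant seventh chord there is V7.
G#m has root G#, degree 1 in G# minor, so i.

iv6 - V7 - i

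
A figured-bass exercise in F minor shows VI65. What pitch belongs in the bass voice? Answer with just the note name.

F

VI in F minor has root Db; the chord is Db-F-Ab-C.
The figure 65 means first inversion — the third is in the bass.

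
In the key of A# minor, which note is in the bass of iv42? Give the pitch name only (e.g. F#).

iv in A# minor has root D#; the chord is D#-F#-A#-C#.
The figure 42 means third inversion — the seventh is in the bass.

C#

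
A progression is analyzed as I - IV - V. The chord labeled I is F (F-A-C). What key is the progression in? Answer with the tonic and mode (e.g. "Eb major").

F major

The chord F is a major triad rooted on F; its label is I.
If F is scale degree 1 and the mode makes that degree carry a major triad, the tonic is F and the mode is major.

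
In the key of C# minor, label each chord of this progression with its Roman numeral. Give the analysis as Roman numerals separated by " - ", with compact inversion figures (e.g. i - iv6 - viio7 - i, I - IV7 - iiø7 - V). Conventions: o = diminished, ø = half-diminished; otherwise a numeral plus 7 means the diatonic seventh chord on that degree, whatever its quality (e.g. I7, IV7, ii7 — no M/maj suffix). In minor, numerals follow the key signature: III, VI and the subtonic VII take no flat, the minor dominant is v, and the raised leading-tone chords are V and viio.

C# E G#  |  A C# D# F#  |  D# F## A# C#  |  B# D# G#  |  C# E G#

i - iiø43 - V7/V - V6 - i

C#-E-G# has root C#, degree 1 in C# minor, so i.
A-C#-D#-F#: root D# is the supertonic; half-diminished seventh chord there is iiø43.
D#-F##-A#-C# is the secondary dominant of V (dominant seventh chord on D#): V7/V.
B#-D#-G# has root G#, degree 5 in C# minor, so V6.
C#-E-G#: minor triad on C# = scale degree 1 → i.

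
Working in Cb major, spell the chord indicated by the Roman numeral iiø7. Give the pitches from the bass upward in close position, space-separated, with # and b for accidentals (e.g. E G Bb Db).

Db Fb Abb Cb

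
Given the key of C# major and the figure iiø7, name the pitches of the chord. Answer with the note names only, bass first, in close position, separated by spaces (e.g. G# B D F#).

D# F# A C#

Scale degree 2 in C# major is D#; here the chord built on it is altered to a half-diminished seventh chord. iiø7 is the half-diminished supertonic seventh, borrowed from the parallel minor.
So the chord is D#-F#-A-C#, a half-diminished seventh chord.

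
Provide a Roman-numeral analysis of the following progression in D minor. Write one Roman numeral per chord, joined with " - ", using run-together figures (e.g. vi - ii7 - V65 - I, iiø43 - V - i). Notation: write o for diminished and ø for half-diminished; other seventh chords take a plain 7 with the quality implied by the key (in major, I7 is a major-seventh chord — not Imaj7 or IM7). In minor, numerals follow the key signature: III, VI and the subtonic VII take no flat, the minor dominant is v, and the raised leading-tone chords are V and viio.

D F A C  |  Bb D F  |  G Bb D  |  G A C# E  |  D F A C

i7 - VI - iv - V42 - i7

D-F-A-C: root D is the tonic; minor seventh chord there is i7.
Bb-D-F: major triad on Bb = scale degree 6 → VI.
G-Bb-D: root G is the subdominant; minor triad there is iv.
G-A-C#-E: dominant seventh chord on A = scale degree 5 → V42.
D-F-A-C has root D, degree 1 in D minor, so i7.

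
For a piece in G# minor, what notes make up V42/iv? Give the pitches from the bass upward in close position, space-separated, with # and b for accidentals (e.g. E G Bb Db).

F# G# B# D#

The slash means an applied dominant: we want the dominant of iv. In G# minor, iv is C# minor, and its dominant is built on G#.
Building a dominant seventh chord on G# gives G#-B#-D#-F#.
The figured bass 42 indicates third inversion, placing the seventh (F#) in the bass: F#-G#-B#-D#.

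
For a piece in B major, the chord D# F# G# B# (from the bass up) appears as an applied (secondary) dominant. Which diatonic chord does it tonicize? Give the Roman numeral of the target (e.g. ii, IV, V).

The chord is a dominant seventh chord on G#.
A dominant resolves down a perfect fifth: G# → C#. In B major, C# is scale degree 2, i.e. ii.

ii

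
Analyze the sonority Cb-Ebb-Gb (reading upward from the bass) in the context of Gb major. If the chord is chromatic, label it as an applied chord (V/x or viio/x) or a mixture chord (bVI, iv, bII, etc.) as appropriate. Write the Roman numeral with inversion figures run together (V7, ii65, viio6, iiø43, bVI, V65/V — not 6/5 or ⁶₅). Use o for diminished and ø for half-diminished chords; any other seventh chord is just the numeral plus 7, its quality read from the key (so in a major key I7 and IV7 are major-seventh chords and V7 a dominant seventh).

The pitches Cb-Ebb-Gb form a minor triad rooted on Cb.
Cb is the fourth degree of Gb major. This is the minor subdominant, borrowed from the parallel minor.

iv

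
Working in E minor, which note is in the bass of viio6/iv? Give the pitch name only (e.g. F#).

B

The applied chord viio6/iv is rooted on G#: G#-B-D.
The figure 6 means first inversion — the third is in the bass.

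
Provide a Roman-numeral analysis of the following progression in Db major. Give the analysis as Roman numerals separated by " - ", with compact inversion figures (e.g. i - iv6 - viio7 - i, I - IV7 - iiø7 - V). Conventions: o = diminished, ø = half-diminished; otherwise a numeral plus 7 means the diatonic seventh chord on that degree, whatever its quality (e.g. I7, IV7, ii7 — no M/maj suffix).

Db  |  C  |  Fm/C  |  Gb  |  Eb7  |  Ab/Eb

Db: root Db is the tonic; major triad there is I.
C is the secondary dominant of iii (major triad on C): V/iii.
Fm/C: root F is the mediant; minor triad there is iii64.
Gb: root Gb is the subdominant; major triad there is IV.
Eb7 is the secondary dominant of V (dominant seventh chord on Eb): V7/V.
Ab/Eb: major triad on Ab = scale degree 5 → V64.

I - V/iii - iii64 - IV - V7/V - V64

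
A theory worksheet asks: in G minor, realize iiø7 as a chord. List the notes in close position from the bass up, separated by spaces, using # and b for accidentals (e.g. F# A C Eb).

A C Eb G

In G minor, scale degree 2 is A, and the diatonic chord built there is a half-diminished seventh chord.
Stacking thirds from A gives A-C-Eb-G.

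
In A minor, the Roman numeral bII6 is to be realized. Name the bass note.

D

bII in A minor has root Bb; the chord is Bb-D-F.
The figure 6 means first inversion — the third is in the bass.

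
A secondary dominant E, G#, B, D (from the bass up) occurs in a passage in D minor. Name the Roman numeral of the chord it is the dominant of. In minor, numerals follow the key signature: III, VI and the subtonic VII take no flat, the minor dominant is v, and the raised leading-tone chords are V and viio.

V

The chord is a dominant seventh chord on E.
A dominant resolves down a perfect fifth: E → A. In D minor, A is scale degree 5, i.e. V.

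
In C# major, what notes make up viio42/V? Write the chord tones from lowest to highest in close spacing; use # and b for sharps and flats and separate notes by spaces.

viio42/V is a secondary leading-tone chord. The target V is G# in C# major; the applied chord is rooted a semitone below, on F##.
Building a fully diminished seventh chord on F## gives F##-A#-C#-E.
The figured bass 42 indicates third inversion, placing the seventh (E) in the bass: E-F##-A#-C#.

E F## A# C#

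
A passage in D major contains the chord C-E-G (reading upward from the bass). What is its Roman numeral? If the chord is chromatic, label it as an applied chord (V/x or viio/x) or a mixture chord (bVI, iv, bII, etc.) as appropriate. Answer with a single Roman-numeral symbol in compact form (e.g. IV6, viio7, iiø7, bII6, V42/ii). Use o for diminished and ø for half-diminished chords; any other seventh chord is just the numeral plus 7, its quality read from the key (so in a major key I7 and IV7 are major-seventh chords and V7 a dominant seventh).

The pitches C-E-G form a major triad rooted on C.
C is the lowered seventh degree of D major (diatonic 7 would be C#). This is a major triad on the lowered seventh degree (the subtonic), borrowed from the parallel minor.

bVII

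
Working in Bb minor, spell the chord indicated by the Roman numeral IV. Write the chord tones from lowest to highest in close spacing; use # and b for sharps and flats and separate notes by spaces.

Scale degree 4 in Bb minor is Eb; here the chord built on it is altered to a major triad. IV is the major subdominant, borrowed from the parallel major.
So the chord is Eb-G-Bb.

Eb G Bb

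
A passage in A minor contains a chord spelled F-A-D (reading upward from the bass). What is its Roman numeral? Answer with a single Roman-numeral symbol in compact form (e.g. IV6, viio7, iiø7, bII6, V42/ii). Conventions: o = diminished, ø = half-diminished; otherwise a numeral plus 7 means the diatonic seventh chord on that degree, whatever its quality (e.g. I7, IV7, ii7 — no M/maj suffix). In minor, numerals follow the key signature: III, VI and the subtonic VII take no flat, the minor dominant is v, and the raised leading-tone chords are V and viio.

The pitches D-F-A form a minor triad rooted on D.
D is scale degree 4 in A minor, and a minor triad on that degree is written iv.
With F in the bass the chord is in first inversion, so the figured bass is 6.

iv6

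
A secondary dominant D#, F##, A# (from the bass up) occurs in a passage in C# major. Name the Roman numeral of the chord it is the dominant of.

The chord is a major triad on D#.
A dominant resolves down a perfect fifth: D# → G#. In C# major, G# is scale degree 5, i.e. V.

V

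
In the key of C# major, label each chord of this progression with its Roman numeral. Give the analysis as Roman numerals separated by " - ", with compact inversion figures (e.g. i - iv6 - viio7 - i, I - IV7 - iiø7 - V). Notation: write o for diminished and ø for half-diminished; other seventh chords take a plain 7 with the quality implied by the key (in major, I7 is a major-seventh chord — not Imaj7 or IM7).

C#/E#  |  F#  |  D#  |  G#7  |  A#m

I6 - IV - V/V - V7 - vi

C#/E#: major triad on C# = scale degree 1 → I6.
F# has root F#, degree 4 in C# major, so IV.
D# is the secondary dominant of V (major triad on D#): V/V.
G#7: root G# is the dominant; dominant seventh chord there is V7.
A#m: minor triad on A# = scale degree 6 → vi.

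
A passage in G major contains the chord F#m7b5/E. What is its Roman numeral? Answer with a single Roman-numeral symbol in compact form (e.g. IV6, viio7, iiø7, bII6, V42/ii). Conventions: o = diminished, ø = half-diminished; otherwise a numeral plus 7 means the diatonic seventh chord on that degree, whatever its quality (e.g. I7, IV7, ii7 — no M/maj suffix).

The pitches F#-A-C-E form a half-diminished seventh chord rooted on F#.
In G major, F# is the leading tone; the diatonic half-diminished seventh chord there is viiø7.
With E in the bass the chord is in third inversion, so the figured bass is 42.

viiø42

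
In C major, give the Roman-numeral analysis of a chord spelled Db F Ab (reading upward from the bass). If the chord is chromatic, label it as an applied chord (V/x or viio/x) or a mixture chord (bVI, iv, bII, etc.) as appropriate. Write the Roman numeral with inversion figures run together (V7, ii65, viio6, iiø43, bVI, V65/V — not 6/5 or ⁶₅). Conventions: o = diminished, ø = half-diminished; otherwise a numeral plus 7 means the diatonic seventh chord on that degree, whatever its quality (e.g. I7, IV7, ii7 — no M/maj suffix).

Stacked in thirds the chord is Db-F-Ab: a major triad on Db.
Db is the lowered second degree of C major (diatonic 2 would be D). This is the Neapolitan chord — a major triad on the lowered second degree.

bII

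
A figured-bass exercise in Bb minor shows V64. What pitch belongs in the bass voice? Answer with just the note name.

C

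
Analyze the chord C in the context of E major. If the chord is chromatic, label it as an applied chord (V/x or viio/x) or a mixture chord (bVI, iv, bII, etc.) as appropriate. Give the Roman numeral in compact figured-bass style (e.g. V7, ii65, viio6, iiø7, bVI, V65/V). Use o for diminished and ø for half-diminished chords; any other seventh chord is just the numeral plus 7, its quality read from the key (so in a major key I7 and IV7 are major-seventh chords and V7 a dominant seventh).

bVI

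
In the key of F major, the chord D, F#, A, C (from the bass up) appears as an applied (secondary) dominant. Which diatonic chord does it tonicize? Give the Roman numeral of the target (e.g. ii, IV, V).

ii

The chord is a dominant seventh chord on D.
A dominant resolves down a perfect fifth: D → G. In F major, G is scale degree 2, i.e. ii.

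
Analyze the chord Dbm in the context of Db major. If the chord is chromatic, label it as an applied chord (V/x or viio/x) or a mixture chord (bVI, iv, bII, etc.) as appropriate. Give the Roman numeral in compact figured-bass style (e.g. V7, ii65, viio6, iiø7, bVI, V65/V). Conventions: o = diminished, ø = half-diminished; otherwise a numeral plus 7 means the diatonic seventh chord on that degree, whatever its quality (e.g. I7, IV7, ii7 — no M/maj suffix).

i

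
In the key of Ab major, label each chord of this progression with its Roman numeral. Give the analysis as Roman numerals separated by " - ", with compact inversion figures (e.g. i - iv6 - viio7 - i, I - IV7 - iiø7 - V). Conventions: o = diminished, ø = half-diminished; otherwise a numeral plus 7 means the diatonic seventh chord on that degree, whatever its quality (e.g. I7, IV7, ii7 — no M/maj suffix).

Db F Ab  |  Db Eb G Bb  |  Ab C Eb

IV - V42 - I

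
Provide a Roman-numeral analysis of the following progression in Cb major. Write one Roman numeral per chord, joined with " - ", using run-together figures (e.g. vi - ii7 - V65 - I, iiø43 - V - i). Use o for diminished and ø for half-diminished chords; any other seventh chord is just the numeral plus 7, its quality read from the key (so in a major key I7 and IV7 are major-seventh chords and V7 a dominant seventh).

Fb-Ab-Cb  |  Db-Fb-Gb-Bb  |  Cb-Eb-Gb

IV - V43 - I

Fb-Ab-Cb: major triad on Fb = scale degree 4 → IV.
Db-Fb-Gb-Bb has root Gb, degree 5 in Cb major, so V43.
Cb-Eb-Gb: major triad on Cb = scale degree 1 → I.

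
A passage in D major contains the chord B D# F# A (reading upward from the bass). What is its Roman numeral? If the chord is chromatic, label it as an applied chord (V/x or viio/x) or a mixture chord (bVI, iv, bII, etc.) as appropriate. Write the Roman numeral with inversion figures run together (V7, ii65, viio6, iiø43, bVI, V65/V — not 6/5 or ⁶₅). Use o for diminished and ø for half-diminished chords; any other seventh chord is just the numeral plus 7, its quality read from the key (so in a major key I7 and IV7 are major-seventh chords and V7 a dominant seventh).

The pitches B-D#-F#-A form a dominant seventh chord rooted on B.
B is not a diatonic chord root with this quality in D major, but it lies a perfect fifth above E (ii), so the chord functions as an applied dominant of ii.

V7/ii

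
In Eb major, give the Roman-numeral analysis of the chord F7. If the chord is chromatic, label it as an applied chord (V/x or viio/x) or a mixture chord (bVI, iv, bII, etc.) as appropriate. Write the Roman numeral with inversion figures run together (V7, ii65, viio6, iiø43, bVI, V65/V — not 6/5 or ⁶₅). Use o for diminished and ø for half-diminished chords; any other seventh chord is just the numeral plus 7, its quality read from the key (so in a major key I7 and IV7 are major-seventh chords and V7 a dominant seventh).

V7/V

The pitches F-A-C-Eb form a dominant seventh chord rooted on F.
F is not a diatonic chord root with this quality in Eb major, but it lies a perfect fifth above Bb (V), so the chord functions as an applied dominant of V.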